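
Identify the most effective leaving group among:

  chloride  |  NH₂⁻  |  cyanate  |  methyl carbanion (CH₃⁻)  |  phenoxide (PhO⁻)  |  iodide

iodide

The more stable X⁻ (or X) is on its own — i.e. the weaker a base it is — the better a leaving group it makes.
iodide: pKₐ(HI) ≈ -10
chloride: pKₐ(HCl) ≈ -7
cyanate: pKₐ(HOCN) ≈ 3.5
phenoxide (PhO⁻): pKₐ(C₆H₅OH (phenol)) ≈ 10
NH₂⁻: pKₐ(NH₃) ≈ 38
methyl carbanion (CH₃⁻): pKₐ(CH₄) ≈ 48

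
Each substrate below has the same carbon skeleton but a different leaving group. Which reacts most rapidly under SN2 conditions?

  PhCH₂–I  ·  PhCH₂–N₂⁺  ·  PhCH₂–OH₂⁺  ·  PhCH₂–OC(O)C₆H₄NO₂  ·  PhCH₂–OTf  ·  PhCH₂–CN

PhCH₂–N₂⁺

Identical carbon frameworks mean the comparison reduces to leaving-group quality.
The more stable X⁻ (or X) is on its own — i.e. the weaker a base it is — the better a leaving group it makes.
PhCH₂–N₂⁺ loses N₂: no meaningful conjugate acid; N₂ departs as an exceptionally stable neutral molecule
PhCH₂–OTf loses OTf⁻: pKₐ(CF₃SO₃H (triflic acid)) ≈ -14
PhCH₂–I loses I⁻: pKₐ(HI) ≈ -10
PhCH₂–OH₂⁺ loses H₂O: pKₐ(H₃O⁺) ≈ -1.7
PhCH₂–OC(O)C₆H₄NO₂ loses p-O₂N–C₆H₄–COO⁻: pKₐ(p-nitrobenzoic acid) ≈ 3.4
PhCH₂–CN loses CN⁻: pKₐ(HCN) ≈ 9.2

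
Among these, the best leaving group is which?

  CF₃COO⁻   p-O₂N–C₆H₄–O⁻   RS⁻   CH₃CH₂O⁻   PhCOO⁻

CF₃COO⁻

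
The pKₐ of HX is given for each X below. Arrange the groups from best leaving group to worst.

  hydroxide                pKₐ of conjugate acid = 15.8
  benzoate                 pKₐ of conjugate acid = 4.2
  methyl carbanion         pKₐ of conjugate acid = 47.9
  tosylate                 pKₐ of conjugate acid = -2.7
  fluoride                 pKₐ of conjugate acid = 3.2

Lower conjugate-acid pKₐ ⇒ weaker base ⇒ better leaving group.
Sorting by the given values: tosylate (-2.7), fluoride (3.2), benzoate (4.2), hydroxide (15.8), methyl carbanion (47.9).

tosylate > fluoride > benzoate > hydroxide > methyl carbanion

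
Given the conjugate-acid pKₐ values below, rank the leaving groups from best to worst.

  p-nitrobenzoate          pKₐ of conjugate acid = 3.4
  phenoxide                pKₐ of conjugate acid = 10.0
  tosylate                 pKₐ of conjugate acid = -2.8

Lower conjugate-acid pKₐ ⇒ weaker base ⇒ better leaving group.
Sorting by the given values: tosylate (-2.8), p-nitrobenzoate (3.4), phenoxide (10.0).

tosylate > p-nitrobenzoate > phenoxide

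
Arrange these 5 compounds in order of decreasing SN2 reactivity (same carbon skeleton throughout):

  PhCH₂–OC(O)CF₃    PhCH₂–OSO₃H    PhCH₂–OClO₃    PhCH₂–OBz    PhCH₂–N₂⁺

PhCH₂–N₂⁺ > PhCH₂–OClO₃ > PhCH₂–OSO₃H > PhCH₂–OC(O)CF₃ > PhCH₂–OBz

With the same alkyl group throughout, only the leaving group differentiates the rates.
Rank by basicity of the departing species: weakest base leaves most easily.
PhCH₂–N₂⁺ loses N₂: no meaningful conjugate acid; N₂ departs as an exceptionally stable neutral molecule
PhCH₂–OClO₃ loses ClO₄⁻: pKₐ(HClO₄) ≈ -10
PhCH₂–OSO₃H loses HSO₄⁻: pKₐ(H₂SO₄) ≈ -3
PhCH₂–OC(O)CF₃ loses CF₃COO⁻: pKₐ(CF₃COOH) ≈ 0.2
PhCH₂–OBz loses PhCOO⁻: pKₐ(C₆H₅COOH) ≈ 4.2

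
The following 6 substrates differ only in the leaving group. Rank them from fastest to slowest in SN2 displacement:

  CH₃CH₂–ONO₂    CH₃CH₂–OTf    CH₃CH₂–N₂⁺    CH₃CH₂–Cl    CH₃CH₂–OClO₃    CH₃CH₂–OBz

With the same alkyl group throughout, only the leaving group differentiates the rates.
A good leaving group is a weak base: the lower the pKₐ of its conjugate acid, the more readily it departs.
CH₃CH₂–N₂⁺ loses N₂: no meaningful conjugate acid; N₂ departs as an exceptionally stable neutral molecule
CH₃CH₂–OTf loses OTf⁻: pKₐ(CF₃SO₃H (triflic acid)) ≈ -14
CH₃CH₂–OClO₃ loses ClO₄⁻: pKₐ(HClO₄) ≈ -10
CH₃CH₂–Cl loses Cl⁻: pKₐ(HCl) ≈ -7
CH₃CH₂–ONO₂ loses NO₃⁻: pKₐ(HNO₃) ≈ -1.3
CH₃CH₂–OBz loses PhCOO⁻: pKₐ(C₆H₅COOH) ≈ 4.2

CH₃CH₂–N₂⁺ > CH₃CH₂–OTf > CH₃CH₂–OClO₃ > CH₃CH₂–Cl > CH₃CH₂–ONO₂ > CH₃CH₂–OBz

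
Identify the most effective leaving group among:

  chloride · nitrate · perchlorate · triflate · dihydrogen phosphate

The more stable X⁻ (or X) is on its own — i.e. the weaker a base it is — the better a leaving group it makes.
triflate: pKₐ(CF₃SO₃H (triflic acid)) ≈ -14
perchlorate: pKₐ(HClO₄) ≈ -10
chloride: pKₐ(HCl) ≈ -7
nitrate: pKₐ(HNO₃) ≈ -1.3
dihydrogen phosphate: pKₐ(H₃PO₄) ≈ 2.1

triflate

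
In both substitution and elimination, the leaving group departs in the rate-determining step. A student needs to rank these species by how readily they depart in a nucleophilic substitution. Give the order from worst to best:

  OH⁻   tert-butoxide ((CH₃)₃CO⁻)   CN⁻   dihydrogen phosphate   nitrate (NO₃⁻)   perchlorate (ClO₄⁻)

tert-butoxide ((CH₃)₃CO⁻) < OH⁻ < CN⁻ < dihydrogen phosphate < nitrate (NO₃⁻) < perchlorate (ClO₄⁻)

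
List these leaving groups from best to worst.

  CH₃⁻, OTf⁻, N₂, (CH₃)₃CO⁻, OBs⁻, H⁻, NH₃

A good leaving group is a weak base: the lower the pKₐ of its conjugate acid, the more readily it departs.
N₂: no meaningful conjugate acid; N₂ departs as an exceptionally stable neutral molecule
OTf⁻: pKₐ(CF₃SO₃H (triflic acid)) ≈ -14
OBs⁻: pKₐ(p-BrC₆H₄SO₃H) ≈ -2.8
NH₃: pKₐ(NH₄⁺) ≈ 9.2
(CH₃)₃CO⁻: pKₐ(t-BuOH) ≈ 18
H⁻: pKₐ(H₂) ≈ 36
CH₃⁻: pKₐ(CH₄) ≈ 48

N₂ > OTf⁻ > OBs⁻ > NH₃ > (CH₃)₃CO⁻ > H⁻ > CH₃⁻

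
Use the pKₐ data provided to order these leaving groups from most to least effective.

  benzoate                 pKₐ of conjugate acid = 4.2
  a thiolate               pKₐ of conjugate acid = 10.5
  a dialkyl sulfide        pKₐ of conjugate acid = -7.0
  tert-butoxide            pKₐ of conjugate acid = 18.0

Lower conjugate-acid pKₐ ⇒ weaker base ⇒ better leaving group.
Sorting by the given values: a dialkyl sulfide (-7.0), benzoate (4.2), a thiolate (10.5), tert-butoxide (18.0).

a dialkyl sulfide > benzoate > a thiolate > tert-butoxide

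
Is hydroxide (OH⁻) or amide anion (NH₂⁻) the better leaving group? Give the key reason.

hydroxide (OH⁻) is the better leaving group.
pKₐ(H₂O) ≈ 15.7 versus pKₐ(NH₃) ≈ 38: hydroxide (OH⁻) is the much weaker base.
Strong base; essentially never leaves without prior activation.

hydroxide (OH⁻)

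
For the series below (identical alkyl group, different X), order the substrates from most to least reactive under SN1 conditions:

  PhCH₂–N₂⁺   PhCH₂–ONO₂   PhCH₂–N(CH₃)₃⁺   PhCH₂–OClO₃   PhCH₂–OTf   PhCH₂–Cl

With the same alkyl group throughout, only the leaving group differentiates the rates.
A good leaving group is a weak base: the lower the pKₐ of its conjugate acid, the more readily it departs.
PhCH₂–N₂⁺ loses N₂: no meaningful conjugate acid; N₂ departs as an exceptionally stable neutral molecule
PhCH₂–OTf loses OTf⁻: pKₐ(CF₃SO₃H (triflic acid)) ≈ -14
PhCH₂–OClO₃ loses ClO₄⁻: pKₐ(HClO₄) ≈ -10
PhCH₂–Cl loses Cl⁻: pKₐ(HCl) ≈ -7
PhCH₂–ONO₂ loses NO₃⁻: pKₐ(HNO₃) ≈ -1.3
PhCH₂–N(CH₃)₃⁺ loses NR'₃: pKₐ(R'₃NH⁺) ≈ 10.7

PhCH₂–N₂⁺ > PhCH₂–OTf > PhCH₂–OClO₃ > PhCH₂–Cl > PhCH₂–ONO₂ > PhCH₂–N(CH₃)₃⁺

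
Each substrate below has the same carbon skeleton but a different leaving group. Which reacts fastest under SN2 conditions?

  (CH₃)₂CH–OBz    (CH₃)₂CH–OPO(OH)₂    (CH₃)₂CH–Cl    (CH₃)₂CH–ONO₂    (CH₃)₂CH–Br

(CH₃)₂CH–Br

Identical carbon frameworks mean the comparison reduces to leaving-group quality.
Leaving-group ability tracks the stability of the departed species; conjugate-acid pKₐ is the usual yardstick (lower pKₐ → better LG).
(CH₃)₂CH–Br loses Br⁻: pKₐ(HBr) ≈ -9
(CH₃)₂CH–Cl loses Cl⁻: pKₐ(HCl) ≈ -7
(CH₃)₂CH–ONO₂ loses NO₃⁻: pKₐ(HNO₃) ≈ -1.3
(CH₃)₂CH–OPO(OH)₂ loses H₂PO₄⁻: pKₐ(H₃PO₄) ≈ 2.1
(CH₃)₂CH–OBz loses PhCOO⁻: pKₐ(C₆H₅COOH) ≈ 4.2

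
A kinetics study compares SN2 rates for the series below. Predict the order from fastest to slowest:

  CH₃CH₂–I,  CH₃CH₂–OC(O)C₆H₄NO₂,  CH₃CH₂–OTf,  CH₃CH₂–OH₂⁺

Same R in every case — rank the leaving groups.
The more stable X⁻ (or X) is on its own — i.e. the weaker a base it is — the better a leaving group it makes.
CH₃CH₂–OTf loses OTf⁻: pKₐ(CF₃SO₃H (triflic acid)) ≈ -14
CH₃CH₂–I loses I⁻: pKₐ(HI) ≈ -10
CH₃CH₂–OH₂⁺ loses H₂O: pKₐ(H₃O⁺) ≈ -1.7
CH₃CH₂–OC(O)C₆H₄NO₂ loses p-O₂N–C₆H₄–COO⁻: pKₐ(p-nitrobenzoic acid) ≈ 3.4

CH₃CH₂–OTf > CH₃CH₂–I > CH₃CH₂–OH₂⁺ > CH₃CH₂–OC(O)C₆H₄NO₂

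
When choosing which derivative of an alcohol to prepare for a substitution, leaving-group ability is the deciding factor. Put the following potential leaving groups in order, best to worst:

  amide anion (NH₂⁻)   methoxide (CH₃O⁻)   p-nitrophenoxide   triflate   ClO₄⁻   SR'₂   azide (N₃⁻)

triflate: pKₐ(CF₃SO₃H (triflic acid)) ≈ -14 — charge spread over three oxygens and a CF₃ group; the premier leaving group in synthesis
ClO₄⁻: pKₐ(HClO₄) ≈ -10
SR'₂: pKₐ(R'₂SH⁺) ≈ -7
azide (N₃⁻): pKₐ(HN₃) ≈ 4.7 — linear, resonance-stabilised
p-nitrophenoxide: pKₐ(p-nitrophenol) ≈ 7.2
methoxide (CH₃O⁻): pKₐ(CH₃OH) ≈ 15.5 — strong base; alkoxides do not leave unassisted
amide anion (NH₂⁻): pKₐ(NH₃) ≈ 38

triflate > ClO₄⁻ > SR'₂ > azide (N₃⁻) > p-nitrophenoxide > methoxide (CH₃O⁻) > amide anion (NH₂⁻)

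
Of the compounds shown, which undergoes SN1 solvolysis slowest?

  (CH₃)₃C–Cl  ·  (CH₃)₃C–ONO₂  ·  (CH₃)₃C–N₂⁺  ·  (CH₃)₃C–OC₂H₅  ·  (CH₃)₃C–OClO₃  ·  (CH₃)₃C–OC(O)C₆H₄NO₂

(CH₃)₃C–OC₂H₅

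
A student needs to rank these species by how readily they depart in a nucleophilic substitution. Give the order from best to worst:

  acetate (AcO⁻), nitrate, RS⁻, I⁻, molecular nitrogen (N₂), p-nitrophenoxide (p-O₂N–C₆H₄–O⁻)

molecular nitrogen (N₂) > I⁻ > nitrate > acetate (AcO⁻) > p-nitrophenoxide (p-O₂N–C₆H₄–O⁻) > RS⁻

Rank by basicity of the departing species: weakest base leaves most easily.
molecular nitrogen (N₂): no meaningful conjugate acid; N₂ departs as an exceptionally stable neutral molecule
I⁻: pKₐ(HI) ≈ -10
nitrate: pKₐ(HNO₃) ≈ -1.3
acetate (AcO⁻): pKₐ(CH₃COOH) ≈ 4.8
p-nitrophenoxide (p-O₂N–C₆H₄–O⁻): pKₐ(p-nitrophenol) ≈ 7.2
RS⁻: pKₐ(RSH (a thiol)) ≈ 10.5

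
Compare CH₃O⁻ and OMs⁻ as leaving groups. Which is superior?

OMs⁻

OMs⁻ is the better leaving group.
pKₐ(CH₃SO₃H (MsOH)) ≈ -1.9 versus pKₐ(CH₃OH) ≈ 15.5: OMs⁻ is the much weaker base.
Resonance-delocalised alkanesulfonate.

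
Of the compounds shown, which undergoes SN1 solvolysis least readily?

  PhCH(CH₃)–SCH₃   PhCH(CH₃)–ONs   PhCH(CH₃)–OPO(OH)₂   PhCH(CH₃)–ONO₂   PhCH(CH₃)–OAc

Identical carbon frameworks mean the comparison reduces to leaving-group quality.
The more stable X⁻ (or X) is on its own — i.e. the weaker a base it is — the better a leaving group it makes.
PhCH(CH₃)–ONs loses ONs⁻: pKₐ(p-O₂NC₆H₄SO₃H) ≈ -3.5
PhCH(CH₃)–ONO₂ loses NO₃⁻: pKₐ(HNO₃) ≈ -1.3
PhCH(CH₃)–OPO(OH)₂ loses H₂PO₄⁻: pKₐ(H₃PO₄) ≈ 2.1
PhCH(CH₃)–OAc loses AcO⁻: pKₐ(CH₃COOH) ≈ 4.8
PhCH(CH₃)–SCH₃ loses RS⁻: pKₐ(RSH (a thiol)) ≈ 10.5

PhCH(CH₃)–SCH₃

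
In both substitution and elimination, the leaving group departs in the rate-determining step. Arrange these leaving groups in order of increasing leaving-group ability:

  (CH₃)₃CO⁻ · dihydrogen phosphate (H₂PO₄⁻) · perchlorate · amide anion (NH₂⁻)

amide anion (NH₂⁻) < (CH₃)₃CO⁻ < dihydrogen phosphate (H₂PO₄⁻) < perchlorate

A good leaving group is a weak base: the lower the pKₐ of its conjugate acid, the more readily it departs.
perchlorate: pKₐ(HClO₄) ≈ -10
dihydrogen phosphate (H₂PO₄⁻): pKₐ(H₃PO₄) ≈ 2.1
(CH₃)₃CO⁻: pKₐ(t-BuOH) ≈ 18
amide anion (NH₂⁻): pKₐ(NH₃) ≈ 38
The question asks for worst first, so the sequence is read in increasing leaving-group ability.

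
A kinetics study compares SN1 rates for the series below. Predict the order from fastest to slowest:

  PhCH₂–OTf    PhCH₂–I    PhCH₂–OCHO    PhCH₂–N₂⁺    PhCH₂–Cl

PhCH₂–N₂⁺ > PhCH₂–OTf > PhCH₂–I > PhCH₂–Cl > PhCH₂–OCHO

Same R in every case — rank the leaving groups.
The more stable X⁻ (or X) is on its own — i.e. the weaker a base it is — the better a leaving group it makes.
PhCH₂–N₂⁺ loses N₂: no meaningful conjugate acid; N₂ departs as an exceptionally stable neutral molecule
PhCH₂–OTf loses OTf⁻: pKₐ(CF₃SO₃H (triflic acid)) ≈ -14
PhCH₂–I loses I⁻: pKₐ(HI) ≈ -10
PhCH₂–Cl loses Cl⁻: pKₐ(HCl) ≈ -7
PhCH₂–OCHO loses HCOO⁻: pKₐ(HCOOH) ≈ 3.8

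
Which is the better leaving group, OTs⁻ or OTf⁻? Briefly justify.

OTf⁻

OTf⁻ is the better leaving group.
pKₐ(CF₃SO₃H (triflic acid)) ≈ -14 versus pKₐ(p-CH₃C₆H₄SO₃H (TsOH)) ≈ -2.8: OTf⁻ is the much weaker base.
Charge spread over three oxygens and a CF₃ group; the premier leaving group in synthesis.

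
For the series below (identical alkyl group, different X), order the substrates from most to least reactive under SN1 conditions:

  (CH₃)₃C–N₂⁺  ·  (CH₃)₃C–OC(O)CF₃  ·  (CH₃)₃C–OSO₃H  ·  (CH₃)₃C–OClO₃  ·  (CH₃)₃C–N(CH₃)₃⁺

(CH₃)₃C–N₂⁺ > (CH₃)₃C–OClO₃ > (CH₃)₃C–OSO₃H > (CH₃)₃C–OC(O)CF₃ > (CH₃)₃C–N(CH₃)₃⁺

With the same alkyl group throughout, only the leaving group differentiates the rates.
The more stable X⁻ (or X) is on its own — i.e. the weaker a base it is — the better a leaving group it makes.
(CH₃)₃C–N₂⁺ loses N₂: no meaningful conjugate acid; N₂ departs as an exceptionally stable neutral molecule
(CH₃)₃C–OClO₃ loses ClO₄⁻: pKₐ(HClO₄) ≈ -10
(CH₃)₃C–OSO₃H loses HSO₄⁻: pKₐ(H₂SO₄) ≈ -3
(CH₃)₃C–OC(O)CF₃ loses CF₃COO⁻: pKₐ(CF₃COOH) ≈ 0.2
(CH₃)₃C–N(CH₃)₃⁺ loses NR'₃: pKₐ(R'₃NH⁺) ≈ 10.7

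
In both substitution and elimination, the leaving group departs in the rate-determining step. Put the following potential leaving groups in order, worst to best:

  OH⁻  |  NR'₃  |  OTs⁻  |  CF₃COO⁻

OH⁻ < NR'₃ < CF₃COO⁻ < OTs⁻

Rank by basicity of the departing species: weakest base leaves most easily.
OTs⁻: pKₐ(p-CH₃C₆H₄SO₃H (TsOH)) ≈ -2.8
CF₃COO⁻: pKₐ(CF₃COOH) ≈ 0.2 — strongly electron-withdrawing CF₃ stabilises the carboxylate
NR'₃: pKₐ(R'₃NH⁺) ≈ 10.7
OH⁻: pKₐ(H₂O) ≈ 15.7 — strong base; essentially never leaves without prior activation
The question asks for worst first, so the sequence is read in increasing leaving-group ability.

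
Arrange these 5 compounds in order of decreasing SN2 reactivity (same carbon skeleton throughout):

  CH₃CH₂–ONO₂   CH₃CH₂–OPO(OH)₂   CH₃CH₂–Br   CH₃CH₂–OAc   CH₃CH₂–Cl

Identical carbon frameworks mean the comparison reduces to leaving-group quality.
The more stable X⁻ (or X) is on its own — i.e. the weaker a base it is — the better a leaving group it makes.
CH₃CH₂–Br loses Br⁻: pKₐ(HBr) ≈ -9
CH₃CH₂–Cl loses Cl⁻: pKₐ(HCl) ≈ -7
CH₃CH₂–ONO₂ loses NO₃⁻: pKₐ(HNO₃) ≈ -1.3
CH₃CH₂–OPO(OH)₂ loses H₂PO₄⁻: pKₐ(H₃PO₄) ≈ 2.1
CH₃CH₂–OAc loses AcO⁻: pKₐ(CH₃COOH) ≈ 4.8

CH₃CH₂–Br > CH₃CH₂–Cl > CH₃CH₂–ONO₂ > CH₃CH₂–OPO(OH)₂ > CH₃CH₂–OAc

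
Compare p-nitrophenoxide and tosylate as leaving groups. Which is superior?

tosylate is the better leaving group.
pKₐ(p-CH₃C₆H₄SO₃H (TsOH)) ≈ -2.8 versus pKₐ(p-nitrophenol) ≈ 7.2: tosylate is the much weaker base.
Resonance-delocalised arenesulfonate.

tosylate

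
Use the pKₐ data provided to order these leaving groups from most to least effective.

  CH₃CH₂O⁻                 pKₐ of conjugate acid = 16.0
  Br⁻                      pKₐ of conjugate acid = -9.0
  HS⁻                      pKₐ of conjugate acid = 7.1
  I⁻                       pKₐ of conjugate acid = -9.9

Lower conjugate-acid pKₐ ⇒ weaker base ⇒ better leaving group.
Sorting by the given values: I⁻ (-9.9), Br⁻ (-9.0), HS⁻ (7.1), CH₃CH₂O⁻ (16.0).

I⁻ > Br⁻ > HS⁻ > CH₃CH₂O⁻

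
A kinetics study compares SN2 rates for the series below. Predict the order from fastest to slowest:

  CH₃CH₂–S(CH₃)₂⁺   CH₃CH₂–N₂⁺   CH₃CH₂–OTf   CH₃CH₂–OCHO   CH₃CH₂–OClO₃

CH₃CH₂–N₂⁺ > CH₃CH₂–OTf > CH₃CH₂–OClO₃ > CH₃CH₂–S(CH₃)₂⁺ > CH₃CH₂–OCHO

The skeletons are identical, so relative rate is governed entirely by leaving-group ability.
The more stable X⁻ (or X) is on its own — i.e. the weaker a base it is — the better a leaving group it makes.
CH₃CH₂–N₂⁺ loses N₂: no meaningful conjugate acid; N₂ departs as an exceptionally stable neutral molecule
CH₃CH₂–OTf loses OTf⁻: pKₐ(CF₃SO₃H (triflic acid)) ≈ -14
CH₃CH₂–OClO₃ loses ClO₄⁻: pKₐ(HClO₄) ≈ -10
CH₃CH₂–S(CH₃)₂⁺ loses SR'₂: pKₐ(R'₂SH⁺) ≈ -7
CH₃CH₂–OCHO loses HCOO⁻: pKₐ(HCOOH) ≈ 3.8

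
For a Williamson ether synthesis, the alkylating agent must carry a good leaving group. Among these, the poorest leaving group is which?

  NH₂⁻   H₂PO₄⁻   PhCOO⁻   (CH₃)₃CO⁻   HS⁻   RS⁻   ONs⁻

NH₂⁻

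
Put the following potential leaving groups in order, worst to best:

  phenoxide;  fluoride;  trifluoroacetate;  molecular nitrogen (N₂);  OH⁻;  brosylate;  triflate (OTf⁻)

OH⁻ < phenoxide < fluoride < trifluoroacetate < brosylate < triflate (OTf⁻) < molecular nitrogen (N₂)

molecular nitrogen (N₂): no meaningful conjugate acid; N₂ departs as an exceptionally stable neutral molecule
triflate (OTf⁻): pKₐ(CF₃SO₃H (triflic acid)) ≈ -14 — charge spread over three oxygens and a CF₃ group; the premier leaving group in synthesis
brosylate: pKₐ(p-BrC₆H₄SO₃H) ≈ -2.8 — arenesulfonate with a p-bromo substituent
trifluoroacetate: pKₐ(CF₃COOH) ≈ 0.2 — strongly electron-withdrawing CF₃ stabilises the carboxylate
fluoride: pKₐ(HF) ≈ 3.2 — small and strongly basic; the poor halide leaving group
phenoxide: pKₐ(C₆H₅OH (phenol)) ≈ 10 — resonance into the ring helps, but still a poor LG
OH⁻: pKₐ(H₂O) ≈ 15.7
The question asks for worst first, so the sequence is read in increasing leaving-group ability.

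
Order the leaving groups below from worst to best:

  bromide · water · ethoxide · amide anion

amide anion < ethoxide < water < bromide

The more stable X⁻ (or X) is on its own — i.e. the weaker a base it is — the better a leaving group it makes.
bromide: pKₐ(HBr) ≈ -9 — weak base; good leaving group
water: pKₐ(H₃O⁺) ≈ -1.7 — neutral; leaves from a protonated alcohol (R–OH₂⁺)
ethoxide: pKₐ(CH₃CH₂OH) ≈ 16 — strong base; alkoxides do not leave unassisted
amide anion: pKₐ(NH₃) ≈ 38 — extremely strong base; never a leaving group
The question asks for worst first, so the sequence is read in increasing leaving-group ability.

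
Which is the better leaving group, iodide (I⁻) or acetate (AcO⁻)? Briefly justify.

iodide (I⁻) is the better leaving group.
pKₐ(HI) ≈ -10 versus pKₐ(CH₃COOH) ≈ 4.8: iodide (I⁻) is the much weaker base.
Large, highly polarisable; very weak base.

iodide (I⁻)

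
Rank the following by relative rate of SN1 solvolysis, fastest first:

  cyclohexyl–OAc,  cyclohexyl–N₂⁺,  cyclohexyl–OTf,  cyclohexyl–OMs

cyclohexyl–N₂⁺ > cyclohexyl–OTf > cyclohexyl–OMs > cyclohexyl–OAc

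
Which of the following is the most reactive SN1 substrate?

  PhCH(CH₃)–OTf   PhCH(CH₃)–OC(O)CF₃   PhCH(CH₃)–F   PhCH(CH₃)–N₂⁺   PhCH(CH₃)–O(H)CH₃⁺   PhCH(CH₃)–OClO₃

PhCH(CH₃)–N₂⁺

The skeletons are identical, so relative rate is governed entirely by leaving-group ability.
Rank by basicity of the departing species: weakest base leaves most easily.
PhCH(CH₃)–N₂⁺ loses N₂: no meaningful conjugate acid; N₂ departs as an exceptionally stable neutral molecule
PhCH(CH₃)–OTf loses OTf⁻: pKₐ(CF₃SO₃H (triflic acid)) ≈ -14
PhCH(CH₃)–OClO₃ loses ClO₄⁻: pKₐ(HClO₄) ≈ -10
PhCH(CH₃)–O(H)CH₃⁺ loses R'OH: pKₐ(R'OH₂⁺) ≈ -2.4
PhCH(CH₃)–OC(O)CF₃ loses CF₃COO⁻: pKₐ(CF₃COOH) ≈ 0.2
PhCH(CH₃)–F loses F⁻: pKₐ(HF) ≈ 3.2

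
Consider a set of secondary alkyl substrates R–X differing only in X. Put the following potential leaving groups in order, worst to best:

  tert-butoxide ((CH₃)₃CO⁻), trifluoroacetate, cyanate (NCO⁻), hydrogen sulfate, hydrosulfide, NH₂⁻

NH₂⁻ < tert-butoxide ((CH₃)₃CO⁻) < hydrosulfide < cyanate (NCO⁻) < trifluoroacetate < hydrogen sulfate

hydrogen sulfate: pKₐ(H₂SO₄) ≈ -3 — conjugate base of a strong mineral acid
trifluoroacetate: pKₐ(CF₃COOH) ≈ 0.2 — strongly electron-withdrawing CF₃ stabilises the carboxylate
cyanate (NCO⁻): pKₐ(HOCN) ≈ 3.5
hydrosulfide: pKₐ(H₂S) ≈ 7 — larger and more polarisable than the oxygen analogue
tert-butoxide ((CH₃)₃CO⁻): pKₐ(t-BuOH) ≈ 18
NH₂⁻: pKₐ(NH₃) ≈ 38 — extremely strong base; never a leaving group
Listed from poorest to best leaving group as asked.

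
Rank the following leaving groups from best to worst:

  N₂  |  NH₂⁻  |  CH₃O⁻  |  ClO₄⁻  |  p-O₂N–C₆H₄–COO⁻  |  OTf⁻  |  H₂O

N₂ > OTf⁻ > ClO₄⁻ > H₂O > p-O₂N–C₆H₄–COO⁻ > CH₃O⁻ > NH₂⁻

Rank by basicity of the departing species: weakest base leaves most easily.
N₂: no meaningful conjugate acid; N₂ departs as an exceptionally stable neutral molecule
OTf⁻: pKₐ(CF₃SO₃H (triflic acid)) ≈ -14 — charge spread over three oxygens and a CF₃ group; the premier leaving group in synthesis
ClO₄⁻: pKₐ(HClO₄) ≈ -10 — extremely weak base; rarely used for safety reasons
H₂O: pKₐ(H₃O⁺) ≈ -1.7 — neutral; leaves from a protonated alcohol (R–OH₂⁺)
p-O₂N–C₆H₄–COO⁻: pKₐ(p-nitrobenzoic acid) ≈ 3.4
CH₃O⁻: pKₐ(CH₃OH) ≈ 15.5
NH₂⁻: pKₐ(NH₃) ≈ 38 — extremely strong base; never a leaving group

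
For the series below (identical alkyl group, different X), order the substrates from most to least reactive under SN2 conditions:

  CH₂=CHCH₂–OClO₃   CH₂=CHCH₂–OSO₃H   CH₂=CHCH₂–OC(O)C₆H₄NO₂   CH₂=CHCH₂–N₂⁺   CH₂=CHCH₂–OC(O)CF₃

CH₂=CHCH₂–N₂⁺ > CH₂=CHCH₂–OClO₃ > CH₂=CHCH₂–OSO₃H > CH₂=CHCH₂–OC(O)CF₃ > CH₂=CHCH₂–OC(O)C₆H₄NO₂

Identical carbon frameworks mean the comparison reduces to leaving-group quality.
A good leaving group is a weak base: the lower the pKₐ of its conjugate acid, the more readily it departs.
CH₂=CHCH₂–N₂⁺ loses N₂: no meaningful conjugate acid; N₂ departs as an exceptionally stable neutral molecule
CH₂=CHCH₂–OClO₃ loses ClO₄⁻: pKₐ(HClO₄) ≈ -10
CH₂=CHCH₂–OSO₃H loses HSO₄⁻: pKₐ(H₂SO₄) ≈ -3
CH₂=CHCH₂–OC(O)CF₃ loses CF₃COO⁻: pKₐ(CF₃COOH) ≈ 0.2
CH₂=CHCH₂–OC(O)C₆H₄NO₂ loses p-O₂N–C₆H₄–COO⁻: pKₐ(p-nitrobenzoic acid) ≈ 3.4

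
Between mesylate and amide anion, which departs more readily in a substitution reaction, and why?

mesylate

mesylate is the better leaving group.
pKₐ(CH₃SO₃H (MsOH)) ≈ -1.9 versus pKₐ(NH₃) ≈ 38: mesylate is the much weaker base.
Resonance-delocalised alkanesulfonate.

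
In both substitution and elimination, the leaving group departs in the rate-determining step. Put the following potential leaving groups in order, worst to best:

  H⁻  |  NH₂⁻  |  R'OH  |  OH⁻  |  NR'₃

NH₂⁻ < H⁻ < OH⁻ < NR'₃ < R'OH

Leaving-group ability tracks the stability of the departed species; conjugate-acid pKₐ is the usual yardstick (lower pKₐ → better LG).
R'OH: pKₐ(R'OH₂⁺) ≈ -2.4
NR'₃: pKₐ(R'₃NH⁺) ≈ 10.7 — neutral but still a fairly strong base; Hofmann-elimination LG
OH⁻: pKₐ(H₂O) ≈ 15.7 — strong base; essentially never leaves without prior activation
H⁻: pKₐ(H₂) ≈ 36
NH₂⁻: pKₐ(NH₃) ≈ 38
Listed from poorest to best leaving group as asked.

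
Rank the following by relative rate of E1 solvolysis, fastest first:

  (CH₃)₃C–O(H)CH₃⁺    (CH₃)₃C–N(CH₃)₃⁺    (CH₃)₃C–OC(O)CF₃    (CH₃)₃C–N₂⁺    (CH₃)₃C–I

Same R in every case — rank the leaving groups.
A good leaving group is a weak base: the lower the pKₐ of its conjugate acid, the more readily it departs.
(CH₃)₃C–N₂⁺ loses N₂: no meaningful conjugate acid; N₂ departs as an exceptionally stable neutral molecule
(CH₃)₃C–I loses I⁻: pKₐ(HI) ≈ -10
(CH₃)₃C–O(H)CH₃⁺ loses R'OH: pKₐ(R'OH₂⁺) ≈ -2.4
(CH₃)₃C–OC(O)CF₃ loses CF₃COO⁻: pKₐ(CF₃COOH) ≈ 0.2
(CH₃)₃C–N(CH₃)₃⁺ loses NR'₃: pKₐ(R'₃NH⁺) ≈ 10.7

(CH₃)₃C–N₂⁺ > (CH₃)₃C–I > (CH₃)₃C–O(H)CH₃⁺ > (CH₃)₃C–OC(O)CF₃ > (CH₃)₃C–N(CH₃)₃⁺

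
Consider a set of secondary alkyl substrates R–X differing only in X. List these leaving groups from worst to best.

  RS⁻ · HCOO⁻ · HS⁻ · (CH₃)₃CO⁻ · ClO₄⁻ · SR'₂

(CH₃)₃CO⁻ < RS⁻ < HS⁻ < HCOO⁻ < SR'₂ < ClO₄⁻

The more stable X⁻ (or X) is on its own — i.e. the weaker a base it is — the better a leaving group it makes.
ClO₄⁻: pKₐ(HClO₄) ≈ -10 — extremely weak base; rarely used for safety reasons
SR'₂: pKₐ(R'₂SH⁺) ≈ -7 — neutral; leaves from a sulfonium salt (R–SR'₂⁺)
HCOO⁻: pKₐ(HCOOH) ≈ 3.8 — resonance-stabilised carboxylate
HS⁻: pKₐ(H₂S) ≈ 7 — larger and more polarisable than the oxygen analogue
RS⁻: pKₐ(RSH (a thiol)) ≈ 10.5
(CH₃)₃CO⁻: pKₐ(t-BuOH) ≈ 18 — bulky, strongly basic alkoxide
Listed from poorest to best leaving group as asked.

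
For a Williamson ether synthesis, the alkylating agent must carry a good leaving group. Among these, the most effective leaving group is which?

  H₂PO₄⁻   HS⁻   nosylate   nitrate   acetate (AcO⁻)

nosylate

nosylate: pKₐ(p-O₂NC₆H₄SO₃H) ≈ -3.5
nitrate: pKₐ(HNO₃) ≈ -1.3
H₂PO₄⁻: pKₐ(H₃PO₄) ≈ 2.1
acetate (AcO⁻): pKₐ(CH₃COOH) ≈ 4.8
HS⁻: pKₐ(H₂S) ≈ 7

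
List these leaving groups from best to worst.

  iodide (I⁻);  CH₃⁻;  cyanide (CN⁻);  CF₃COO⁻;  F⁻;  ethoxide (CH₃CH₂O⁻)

iodide (I⁻) > CF₃COO⁻ > F⁻ > cyanide (CN⁻) > ethoxide (CH₃CH₂O⁻) > CH₃⁻

iodide (I⁻): pKₐ(HI) ≈ -10
CF₃COO⁻: pKₐ(CF₃COOH) ≈ 0.2 — strongly electron-withdrawing CF₃ stabilises the carboxylate
F⁻: pKₐ(HF) ≈ 3.2 — small and strongly basic; the poor halide leaving group
cyanide (CN⁻): pKₐ(HCN) ≈ 9.2
ethoxide (CH₃CH₂O⁻): pKₐ(CH₃CH₂OH) ≈ 16
CH₃⁻: pKₐ(CH₄) ≈ 48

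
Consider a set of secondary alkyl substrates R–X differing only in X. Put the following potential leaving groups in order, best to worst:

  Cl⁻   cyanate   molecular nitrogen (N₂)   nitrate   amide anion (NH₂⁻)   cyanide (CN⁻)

Rank by basicity of the departing species: weakest base leaves most easily.
molecular nitrogen (N₂): no meaningful conjugate acid; N₂ departs as an exceptionally stable neutral molecule
Cl⁻: pKₐ(HCl) ≈ -7
nitrate: pKₐ(HNO₃) ≈ -1.3
cyanate: pKₐ(HOCN) ≈ 3.5
cyanide (CN⁻): pKₐ(HCN) ≈ 9.2
amide anion (NH₂⁻): pKₐ(NH₃) ≈ 38

molecular nitrogen (N₂) > Cl⁻ > nitrate > cyanate > cyanide (CN⁻) > amide anion (NH₂⁻)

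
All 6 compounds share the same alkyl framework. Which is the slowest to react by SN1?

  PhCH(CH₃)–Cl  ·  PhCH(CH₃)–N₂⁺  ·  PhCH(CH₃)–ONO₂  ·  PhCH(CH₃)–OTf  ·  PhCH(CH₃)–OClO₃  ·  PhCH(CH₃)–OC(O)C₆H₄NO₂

PhCH(CH₃)–OC(O)C₆H₄NO₂

Identical carbon frameworks mean the comparison reduces to leaving-group quality.
Leaving-group ability tracks the stability of the departed species; conjugate-acid pKₐ is the usual yardstick (lower pKₐ → better LG).
PhCH(CH₃)–N₂⁺ loses N₂: no meaningful conjugate acid; N₂ departs as an exceptionally stable neutral molecule
PhCH(CH₃)–OTf loses OTf⁻: pKₐ(CF₃SO₃H (triflic acid)) ≈ -14
PhCH(CH₃)–OClO₃ loses ClO₄⁻: pKₐ(HClO₄) ≈ -10
PhCH(CH₃)–Cl loses Cl⁻: pKₐ(HCl) ≈ -7
PhCH(CH₃)–ONO₂ loses NO₃⁻: pKₐ(HNO₃) ≈ -1.3
PhCH(CH₃)–OC(O)C₆H₄NO₂ loses p-O₂N–C₆H₄–COO⁻: pKₐ(p-nitrobenzoic acid) ≈ 3.4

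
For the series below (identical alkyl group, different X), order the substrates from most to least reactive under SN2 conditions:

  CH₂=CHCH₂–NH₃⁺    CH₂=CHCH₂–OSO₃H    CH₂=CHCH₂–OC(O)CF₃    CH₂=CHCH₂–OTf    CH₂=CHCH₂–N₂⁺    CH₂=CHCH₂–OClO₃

CH₂=CHCH₂–N₂⁺ > CH₂=CHCH₂–OTf > CH₂=CHCH₂–OClO₃ > CH₂=CHCH₂–OSO₃H > CH₂=CHCH₂–OC(O)CF₃ > CH₂=CHCH₂–NH₃⁺

Same R in every case — rank the leaving groups.
Leaving-group ability tracks the stability of the departed species; conjugate-acid pKₐ is the usual yardstick (lower pKₐ → better LG).
CH₂=CHCH₂–N₂⁺ loses N₂: no meaningful conjugate acid; N₂ departs as an exceptionally stable neutral molecule
CH₂=CHCH₂–OTf loses OTf⁻: pKₐ(CF₃SO₃H (triflic acid)) ≈ -14
CH₂=CHCH₂–OClO₃ loses ClO₄⁻: pKₐ(HClO₄) ≈ -10
CH₂=CHCH₂–OSO₃H loses HSO₄⁻: pKₐ(H₂SO₄) ≈ -3
CH₂=CHCH₂–OC(O)CF₃ loses CF₃COO⁻: pKₐ(CF₃COOH) ≈ 0.2
CH₂=CHCH₂–NH₃⁺ loses NH₃: pKₐ(NH₄⁺) ≈ 9.2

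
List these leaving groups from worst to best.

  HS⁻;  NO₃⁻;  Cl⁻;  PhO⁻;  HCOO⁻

The more stable X⁻ (or X) is on its own — i.e. the weaker a base it is — the better a leaving group it makes.
Cl⁻: pKₐ(HCl) ≈ -7
NO₃⁻: pKₐ(HNO₃) ≈ -1.3
HCOO⁻: pKₐ(HCOOH) ≈ 3.8
HS⁻: pKₐ(H₂S) ≈ 7
PhO⁻: pKₐ(C₆H₅OH (phenol)) ≈ 10 — resonance into the ring helps, but still a poor LG
Listed from poorest to best leaving group as asked.

PhO⁻ < HS⁻ < HCOO⁻ < NO₃⁻ < Cl⁻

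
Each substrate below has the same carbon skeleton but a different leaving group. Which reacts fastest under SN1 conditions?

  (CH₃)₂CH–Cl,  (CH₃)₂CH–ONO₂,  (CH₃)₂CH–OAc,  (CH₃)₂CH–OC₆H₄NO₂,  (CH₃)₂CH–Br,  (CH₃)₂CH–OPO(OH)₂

(CH₃)₂CH–Br

The skeletons are identical, so relative rate is governed entirely by leaving-group ability.
The more stable X⁻ (or X) is on its own — i.e. the weaker a base it is — the better a leaving group it makes.
(CH₃)₂CH–Br loses Br⁻: pKₐ(HBr) ≈ -9
(CH₃)₂CH–Cl loses Cl⁻: pKₐ(HCl) ≈ -7
(CH₃)₂CH–ONO₂ loses NO₃⁻: pKₐ(HNO₃) ≈ -1.3
(CH₃)₂CH–OPO(OH)₂ loses H₂PO₄⁻: pKₐ(H₃PO₄) ≈ 2.1
(CH₃)₂CH–OAc loses AcO⁻: pKₐ(CH₃COOH) ≈ 4.8
(CH₃)₂CH–OC₆H₄NO₂ loses p-O₂N–C₆H₄–O⁻: pKₐ(p-nitrophenol) ≈ 7.2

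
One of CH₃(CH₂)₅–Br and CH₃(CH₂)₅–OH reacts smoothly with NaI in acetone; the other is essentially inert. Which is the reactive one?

CH₃(CH₂)₅–Br

From CH₃(CH₂)₅–OH the departing group would be OH⁻ (pKₐ(H₂O) ≈ 15.7). Strong base; essentially never leaves without prior activation.
From CH₃(CH₂)₅–Br the leaving group is Br⁻ (pKₐ(HBr) ≈ -9). Weak base; good leaving group.
(In practice CH₃(CH₂)₅–Br is made from CH₃(CH₂)₅–OH by treatment with PBr₃, replacing the hydroxyl with bromide.)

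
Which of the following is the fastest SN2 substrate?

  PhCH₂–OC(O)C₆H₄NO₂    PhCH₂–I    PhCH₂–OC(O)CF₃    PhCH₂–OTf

PhCH₂–OTf

Identical carbon frameworks mean the comparison reduces to leaving-group quality.
Leaving-group ability tracks the stability of the departed species; conjugate-acid pKₐ is the usual yardstick (lower pKₐ → better LG).
PhCH₂–OTf loses OTf⁻: pKₐ(CF₃SO₃H (triflic acid)) ≈ -14
PhCH₂–I loses I⁻: pKₐ(HI) ≈ -10
PhCH₂–OC(O)CF₃ loses CF₃COO⁻: pKₐ(CF₃COOH) ≈ 0.2
PhCH₂–OC(O)C₆H₄NO₂ loses p-O₂N–C₆H₄–COO⁻: pKₐ(p-nitrobenzoic acid) ≈ 3.4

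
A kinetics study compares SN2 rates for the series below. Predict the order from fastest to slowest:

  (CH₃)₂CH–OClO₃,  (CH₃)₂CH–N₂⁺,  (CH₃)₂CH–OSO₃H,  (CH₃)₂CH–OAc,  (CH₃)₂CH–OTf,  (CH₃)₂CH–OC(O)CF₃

(CH₃)₂CH–N₂⁺ > (CH₃)₂CH–OTf > (CH₃)₂CH–OClO₃ > (CH₃)₂CH–OSO₃H > (CH₃)₂CH–OC(O)CF₃ > (CH₃)₂CH–OAc

With the same alkyl group throughout, only the leaving group differentiates the rates.
Leaving-group ability tracks the stability of the departed species; conjugate-acid pKₐ is the usual yardstick (lower pKₐ → better LG).
(CH₃)₂CH–N₂⁺ loses N₂: no meaningful conjugate acid; N₂ departs as an exceptionally stable neutral molecule
(CH₃)₂CH–OTf loses OTf⁻: pKₐ(CF₃SO₃H (triflic acid)) ≈ -14
(CH₃)₂CH–OClO₃ loses ClO₄⁻: pKₐ(HClO₄) ≈ -10
(CH₃)₂CH–OSO₃H loses HSO₄⁻: pKₐ(H₂SO₄) ≈ -3
(CH₃)₂CH–OC(O)CF₃ loses CF₃COO⁻: pKₐ(CF₃COOH) ≈ 0.2
(CH₃)₂CH–OAc loses AcO⁻: pKₐ(CH₃COOH) ≈ 4.8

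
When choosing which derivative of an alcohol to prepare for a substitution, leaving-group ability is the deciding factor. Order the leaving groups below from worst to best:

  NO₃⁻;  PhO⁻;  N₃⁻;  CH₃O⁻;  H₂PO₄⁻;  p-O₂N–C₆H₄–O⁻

CH₃O⁻ < PhO⁻ < p-O₂N–C₆H₄–O⁻ < N₃⁻ < H₂PO₄⁻ < NO₃⁻

Leaving-group ability tracks the stability of the departed species; conjugate-acid pKₐ is the usual yardstick (lower pKₐ → better LG).
NO₃⁻: pKₐ(HNO₃) ≈ -1.3 — resonance-delocalised over three oxygens
H₂PO₄⁻: pKₐ(H₃PO₄) ≈ 2.1 — moderate base; biological leaving group after further activation
N₃⁻: pKₐ(HN₃) ≈ 4.7 — linear, resonance-stabilised
p-O₂N–C₆H₄–O⁻: pKₐ(p-nitrophenol) ≈ 7.2
PhO⁻: pKₐ(C₆H₅OH (phenol)) ≈ 10 — resonance into the ring helps, but still a poor LG
CH₃O⁻: pKₐ(CH₃OH) ≈ 15.5 — strong base; alkoxides do not leave unassisted
The question asks for worst first, so the sequence is read in increasing leaving-group ability.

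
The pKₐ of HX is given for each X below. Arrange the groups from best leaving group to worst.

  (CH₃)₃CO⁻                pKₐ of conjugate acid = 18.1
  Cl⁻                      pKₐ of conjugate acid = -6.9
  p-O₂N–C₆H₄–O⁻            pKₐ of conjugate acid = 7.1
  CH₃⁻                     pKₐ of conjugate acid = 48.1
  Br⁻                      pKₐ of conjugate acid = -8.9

Br⁻ > Cl⁻ > p-O₂N–C₆H₄–O⁻ > (CH₃)₃CO⁻ > CH₃⁻

Lower conjugate-acid pKₐ ⇒ weaker base ⇒ better leaving group.
Sorting by the given values: Br⁻ (-8.9), Cl⁻ (-6.9), p-O₂N–C₆H₄–O⁻ (7.1), (CH₃)₃CO⁻ (18.1), CH₃⁻ (48.1).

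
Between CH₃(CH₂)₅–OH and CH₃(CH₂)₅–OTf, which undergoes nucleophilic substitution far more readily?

From CH₃(CH₂)₅–OH the departing group would be OH⁻ (pKₐ(H₂O) ≈ 15.7). Strong base; essentially never leaves without prior activation.
From CH₃(CH₂)₅–OTf the leaving group is OTf⁻ (pKₐ(CF₃SO₃H (triflic acid)) ≈ -14). Charge spread over three oxygens and a CF₃ group; the premier leaving group in synthesis.
(In practice CH₃(CH₂)₅–OTf is made from CH₃(CH₂)₅–OH by treatment with Tf₂O / 2,6-lutidine, converting the hydroxyl into a triflate.)

CH₃(CH₂)₅–OTf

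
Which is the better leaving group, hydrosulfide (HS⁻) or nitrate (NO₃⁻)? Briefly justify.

nitrate (NO₃⁻)

nitrate (NO₃⁻) is the better leaving group.
pKₐ(HNO₃) ≈ -1.3 versus pKₐ(H₂S) ≈ 7: nitrate (NO₃⁻) is the much weaker base.
Resonance-delocalised over three oxygens.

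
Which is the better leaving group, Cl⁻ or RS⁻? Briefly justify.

Cl⁻

Cl⁻ is the better leaving group.
pKₐ(HCl) ≈ -7 versus pKₐ(RSH (a thiol)) ≈ 10.5: Cl⁻ is the much weaker base.
Moderately weak base.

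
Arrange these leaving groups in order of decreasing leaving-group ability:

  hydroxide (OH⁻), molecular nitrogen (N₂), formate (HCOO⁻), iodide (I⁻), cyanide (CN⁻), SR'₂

Leaving-group ability tracks the stability of the departed species; conjugate-acid pKₐ is the usual yardstick (lower pKₐ → better LG).
molecular nitrogen (N₂): no meaningful conjugate acid; N₂ departs as an exceptionally stable neutral molecule
iodide (I⁻): pKₐ(HI) ≈ -10 — large, highly polarisable; very weak base
SR'₂: pKₐ(R'₂SH⁺) ≈ -7
formate (HCOO⁻): pKₐ(HCOOH) ≈ 3.8 — resonance-stabilised carboxylate
cyanide (CN⁻): pKₐ(HCN) ≈ 9.2
hydroxide (OH⁻): pKₐ(H₂O) ≈ 15.7 — strong base; essentially never leaves without prior activation

molecular nitrogen (N₂) > iodide (I⁻) > SR'₂ > formate (HCOO⁻) > cyanide (CN⁻) > hydroxide (OH⁻)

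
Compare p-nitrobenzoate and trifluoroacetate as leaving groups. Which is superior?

trifluoroacetate is the better leaving group.
pKₐ(CF₃COOH) ≈ 0.2 versus pKₐ(p-nitrobenzoic acid) ≈ 3.4: trifluoroacetate is the much weaker base.
Strongly electron-withdrawing CF₃ stabilises the carboxylate.

trifluoroacetate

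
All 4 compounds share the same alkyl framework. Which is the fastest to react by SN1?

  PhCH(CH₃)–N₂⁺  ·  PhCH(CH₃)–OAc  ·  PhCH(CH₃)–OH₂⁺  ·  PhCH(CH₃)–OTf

With the same alkyl group throughout, only the leaving group differentiates the rates.
Rank by basicity of the departing species: weakest base leaves most easily.
PhCH(CH₃)–N₂⁺ loses N₂: no meaningful conjugate acid; N₂ departs as an exceptionally stable neutral molecule
PhCH(CH₃)–OTf loses OTf⁻: pKₐ(CF₃SO₃H (triflic acid)) ≈ -14
PhCH(CH₃)–OH₂⁺ loses H₂O: pKₐ(H₃O⁺) ≈ -1.7
PhCH(CH₃)–OAc loses AcO⁻: pKₐ(CH₃COOH) ≈ 4.8

PhCH(CH₃)–N₂⁺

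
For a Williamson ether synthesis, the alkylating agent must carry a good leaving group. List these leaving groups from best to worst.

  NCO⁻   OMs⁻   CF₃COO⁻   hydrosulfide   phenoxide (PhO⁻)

OMs⁻ > CF₃COO⁻ > NCO⁻ > hydrosulfide > phenoxide (PhO⁻)

The more stable X⁻ (or X) is on its own — i.e. the weaker a base it is — the better a leaving group it makes.
OMs⁻: pKₐ(CH₃SO₃H (MsOH)) ≈ -1.9 — resonance-delocalised alkanesulfonate
CF₃COO⁻: pKₐ(CF₃COOH) ≈ 0.2 — strongly electron-withdrawing CF₃ stabilises the carboxylate
NCO⁻: pKₐ(HOCN) ≈ 3.5 — resonance between N and O
hydrosulfide: pKₐ(H₂S) ≈ 7
phenoxide (PhO⁻): pKₐ(C₆H₅OH (phenol)) ≈ 10 — resonance into the ring helps, but still a poor LG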